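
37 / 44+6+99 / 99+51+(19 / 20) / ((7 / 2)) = 91033 / 1540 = 59.11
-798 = -798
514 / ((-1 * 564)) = -257 / 282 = -0.91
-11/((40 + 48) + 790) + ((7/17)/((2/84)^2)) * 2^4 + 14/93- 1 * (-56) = 16210143653/1388118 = 11677.79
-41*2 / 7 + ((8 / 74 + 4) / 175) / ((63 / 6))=-1592546 / 135975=-11.71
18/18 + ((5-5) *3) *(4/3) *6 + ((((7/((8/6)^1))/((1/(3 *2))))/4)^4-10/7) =110258439/28672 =3845.51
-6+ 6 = 0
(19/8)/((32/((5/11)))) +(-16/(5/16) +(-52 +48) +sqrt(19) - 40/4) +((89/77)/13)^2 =-83569588351/1282561280 +sqrt(19) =-60.80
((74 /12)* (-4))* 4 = -296 /3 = -98.67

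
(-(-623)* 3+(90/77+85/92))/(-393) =-4.76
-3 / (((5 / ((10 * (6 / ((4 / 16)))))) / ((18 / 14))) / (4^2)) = -20736 / 7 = -2962.29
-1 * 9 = -9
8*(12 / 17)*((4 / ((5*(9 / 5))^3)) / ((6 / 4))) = 256 / 12393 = 0.02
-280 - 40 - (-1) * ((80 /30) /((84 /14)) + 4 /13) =-319.25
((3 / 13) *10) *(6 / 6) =30 / 13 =2.31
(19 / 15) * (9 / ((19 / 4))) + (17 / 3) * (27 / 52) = 1389 / 260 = 5.34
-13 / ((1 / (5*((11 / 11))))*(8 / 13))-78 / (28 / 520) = -87035 / 56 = -1554.20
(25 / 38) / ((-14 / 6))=-75 / 266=-0.28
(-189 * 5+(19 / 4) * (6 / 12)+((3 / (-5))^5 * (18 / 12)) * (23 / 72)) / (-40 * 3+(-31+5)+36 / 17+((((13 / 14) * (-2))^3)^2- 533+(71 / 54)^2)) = 68721212635299441 / 46228578441087500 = 1.49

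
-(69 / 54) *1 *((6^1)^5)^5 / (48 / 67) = -50707261405233414144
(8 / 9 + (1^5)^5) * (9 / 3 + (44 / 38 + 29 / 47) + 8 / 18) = 713116 / 72333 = 9.86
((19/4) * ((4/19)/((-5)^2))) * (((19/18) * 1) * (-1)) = -19/450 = -0.04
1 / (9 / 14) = 14 / 9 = 1.56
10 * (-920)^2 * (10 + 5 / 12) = 264500000 / 3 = 88166666.67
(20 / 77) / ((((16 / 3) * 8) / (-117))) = -1755 / 2464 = -0.71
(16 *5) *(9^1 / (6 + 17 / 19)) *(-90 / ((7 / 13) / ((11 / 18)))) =-9781200 / 917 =-10666.52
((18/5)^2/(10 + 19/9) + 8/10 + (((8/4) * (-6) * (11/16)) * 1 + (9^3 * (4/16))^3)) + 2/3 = 3167159508407/523200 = 6053439.43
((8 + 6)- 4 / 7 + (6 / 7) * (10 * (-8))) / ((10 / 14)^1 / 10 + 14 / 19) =-14668 / 215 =-68.22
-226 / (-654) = 113 / 327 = 0.35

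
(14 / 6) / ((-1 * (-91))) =1 / 39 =0.03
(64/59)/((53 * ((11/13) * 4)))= 208/34397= 0.01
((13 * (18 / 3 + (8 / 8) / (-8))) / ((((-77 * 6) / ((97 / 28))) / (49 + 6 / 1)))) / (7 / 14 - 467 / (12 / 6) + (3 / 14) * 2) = 0.14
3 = 3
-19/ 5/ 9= -19/ 45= -0.42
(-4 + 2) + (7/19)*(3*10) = 172/19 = 9.05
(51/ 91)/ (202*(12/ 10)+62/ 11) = 2805/ 1241422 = 0.00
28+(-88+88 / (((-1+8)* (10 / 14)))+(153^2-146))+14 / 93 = 10797649 / 465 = 23220.75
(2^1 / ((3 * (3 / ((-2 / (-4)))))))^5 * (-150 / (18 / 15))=-125 / 59049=-0.00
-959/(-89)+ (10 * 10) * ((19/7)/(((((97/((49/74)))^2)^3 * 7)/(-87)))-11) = -1089.22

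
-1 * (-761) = 761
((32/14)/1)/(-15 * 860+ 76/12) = -48/270767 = -0.00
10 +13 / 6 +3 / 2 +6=19.67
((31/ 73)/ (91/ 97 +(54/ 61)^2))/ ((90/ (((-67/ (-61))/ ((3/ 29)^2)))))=10335561169/ 36747107190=0.28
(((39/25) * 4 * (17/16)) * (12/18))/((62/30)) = 663/310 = 2.14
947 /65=14.57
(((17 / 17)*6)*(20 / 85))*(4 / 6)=16 / 17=0.94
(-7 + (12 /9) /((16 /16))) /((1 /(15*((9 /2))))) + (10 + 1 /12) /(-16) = -73561 /192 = -383.13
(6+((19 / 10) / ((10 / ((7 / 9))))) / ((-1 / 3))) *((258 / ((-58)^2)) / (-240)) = -71681 / 40368000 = -0.00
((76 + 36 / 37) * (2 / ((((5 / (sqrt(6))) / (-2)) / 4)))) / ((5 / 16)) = -729088 * sqrt(6) / 925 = -1930.70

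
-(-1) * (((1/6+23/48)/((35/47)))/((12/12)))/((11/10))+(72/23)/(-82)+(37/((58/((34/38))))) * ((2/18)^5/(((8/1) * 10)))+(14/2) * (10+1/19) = 26882530217145019/377995427742240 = 71.12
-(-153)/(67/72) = 11016/67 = 164.42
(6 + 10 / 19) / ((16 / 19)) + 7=59 / 4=14.75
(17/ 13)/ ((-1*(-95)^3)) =17/ 11145875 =0.00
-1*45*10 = -450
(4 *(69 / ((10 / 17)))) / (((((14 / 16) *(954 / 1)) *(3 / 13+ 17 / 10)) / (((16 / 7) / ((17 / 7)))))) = 76544 / 279363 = 0.27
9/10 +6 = 69/10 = 6.90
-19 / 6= -3.17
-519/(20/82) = -21279/10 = -2127.90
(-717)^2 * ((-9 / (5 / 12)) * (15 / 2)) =-83282418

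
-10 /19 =-0.53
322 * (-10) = -3220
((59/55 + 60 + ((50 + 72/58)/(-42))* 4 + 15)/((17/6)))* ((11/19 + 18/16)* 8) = 176460104/515185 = 342.52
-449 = -449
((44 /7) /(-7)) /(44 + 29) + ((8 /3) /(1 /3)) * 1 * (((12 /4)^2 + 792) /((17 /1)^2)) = 22908700 /1033753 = 22.16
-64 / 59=-1.08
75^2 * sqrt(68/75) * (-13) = -9750 * sqrt(51) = -69628.93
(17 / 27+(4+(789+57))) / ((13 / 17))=390439 / 351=1112.36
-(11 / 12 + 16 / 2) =-107 / 12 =-8.92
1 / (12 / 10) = 5 / 6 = 0.83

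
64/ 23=2.78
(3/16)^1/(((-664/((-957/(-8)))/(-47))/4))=134937/21248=6.35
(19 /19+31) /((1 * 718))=0.04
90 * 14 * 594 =748440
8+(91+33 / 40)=3993 / 40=99.82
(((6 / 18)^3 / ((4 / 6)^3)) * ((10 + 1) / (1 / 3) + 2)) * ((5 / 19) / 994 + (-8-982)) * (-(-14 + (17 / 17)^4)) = -1215313775 / 21584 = -56306.23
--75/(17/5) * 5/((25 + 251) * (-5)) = -125/1564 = -0.08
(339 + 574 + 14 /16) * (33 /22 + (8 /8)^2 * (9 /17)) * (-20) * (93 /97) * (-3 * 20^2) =70372030500 /1649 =42675579.44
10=10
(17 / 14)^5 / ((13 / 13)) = 1419857 / 537824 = 2.64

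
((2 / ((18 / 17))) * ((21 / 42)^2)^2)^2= 289 / 20736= 0.01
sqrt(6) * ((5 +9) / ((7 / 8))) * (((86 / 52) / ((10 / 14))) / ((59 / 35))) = 53.83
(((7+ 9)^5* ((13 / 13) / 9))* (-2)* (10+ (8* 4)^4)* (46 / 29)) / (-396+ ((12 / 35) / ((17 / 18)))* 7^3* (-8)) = 2149565731962880 / 7721163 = 278399216.80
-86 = -86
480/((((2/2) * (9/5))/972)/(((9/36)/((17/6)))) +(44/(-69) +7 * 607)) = 8942400/79147381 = 0.11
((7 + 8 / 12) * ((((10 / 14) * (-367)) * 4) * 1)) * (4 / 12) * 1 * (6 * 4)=-1350560 / 21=-64312.38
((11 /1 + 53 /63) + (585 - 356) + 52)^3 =6279404972849 /250047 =25112898.67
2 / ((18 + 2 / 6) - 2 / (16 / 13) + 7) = 48 / 569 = 0.08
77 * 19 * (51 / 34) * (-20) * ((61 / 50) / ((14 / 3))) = -114741 / 10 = -11474.10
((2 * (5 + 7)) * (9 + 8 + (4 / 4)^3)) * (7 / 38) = 1512 / 19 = 79.58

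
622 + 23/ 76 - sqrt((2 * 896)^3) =47295/ 76 - 28672 * sqrt(7) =-75236.68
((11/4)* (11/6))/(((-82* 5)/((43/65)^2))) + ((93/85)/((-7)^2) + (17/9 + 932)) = 97026676900429/103893426000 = 933.91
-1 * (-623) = 623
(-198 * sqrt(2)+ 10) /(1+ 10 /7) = 70 /17 - 1386 * sqrt(2) /17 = -111.18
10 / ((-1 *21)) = -10 / 21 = -0.48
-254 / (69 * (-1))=254 / 69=3.68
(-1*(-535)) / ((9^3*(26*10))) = 107 / 37908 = 0.00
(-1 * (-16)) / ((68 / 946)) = 3784 / 17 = 222.59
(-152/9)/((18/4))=-304/81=-3.75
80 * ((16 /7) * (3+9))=15360 /7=2194.29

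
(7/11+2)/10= 29/110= 0.26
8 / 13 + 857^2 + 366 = 9552603 / 13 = 734815.62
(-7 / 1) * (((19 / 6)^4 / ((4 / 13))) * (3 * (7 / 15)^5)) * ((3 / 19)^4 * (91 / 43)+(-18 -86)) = 891337746006617 / 56424600000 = 15796.97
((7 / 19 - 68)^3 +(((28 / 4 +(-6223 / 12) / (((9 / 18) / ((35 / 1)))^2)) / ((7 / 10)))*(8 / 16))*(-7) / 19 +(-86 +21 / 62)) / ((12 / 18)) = 458338592443 / 850516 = 538894.73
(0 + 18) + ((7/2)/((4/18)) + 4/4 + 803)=3351/4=837.75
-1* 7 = -7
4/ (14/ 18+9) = 9/ 22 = 0.41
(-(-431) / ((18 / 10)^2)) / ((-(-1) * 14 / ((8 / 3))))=43100 / 1701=25.34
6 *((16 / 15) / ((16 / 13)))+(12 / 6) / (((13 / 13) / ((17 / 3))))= 248 / 15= 16.53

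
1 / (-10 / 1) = -1 / 10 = -0.10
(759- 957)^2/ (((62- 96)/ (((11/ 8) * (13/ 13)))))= -107811/ 68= -1585.46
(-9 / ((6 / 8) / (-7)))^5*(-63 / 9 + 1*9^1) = 8364238848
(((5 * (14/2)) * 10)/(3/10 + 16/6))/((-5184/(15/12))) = -4375/153792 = -0.03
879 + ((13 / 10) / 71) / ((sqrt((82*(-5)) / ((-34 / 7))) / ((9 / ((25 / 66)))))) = 3861*sqrt(24395) / 12735625 + 879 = 879.05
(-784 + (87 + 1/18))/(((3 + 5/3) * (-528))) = 12545/44352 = 0.28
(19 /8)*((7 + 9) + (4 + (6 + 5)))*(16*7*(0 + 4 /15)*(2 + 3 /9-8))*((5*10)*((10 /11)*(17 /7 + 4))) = -40052000 /11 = -3641090.91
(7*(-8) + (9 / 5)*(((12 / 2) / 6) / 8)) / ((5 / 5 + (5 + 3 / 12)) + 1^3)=-2231 / 290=-7.69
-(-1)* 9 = 9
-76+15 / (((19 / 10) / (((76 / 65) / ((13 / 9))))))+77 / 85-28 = -1389147 / 14365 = -96.70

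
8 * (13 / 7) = 104 / 7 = 14.86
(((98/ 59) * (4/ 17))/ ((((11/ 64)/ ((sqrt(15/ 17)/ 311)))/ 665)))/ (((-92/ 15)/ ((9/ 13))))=-563068800 * sqrt(255)/ 17441109829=-0.52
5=5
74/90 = 37/45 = 0.82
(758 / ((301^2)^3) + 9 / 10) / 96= 6693318372173789 / 713953959697728960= 0.01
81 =81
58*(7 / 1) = 406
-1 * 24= -24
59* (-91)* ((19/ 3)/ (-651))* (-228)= -1107548/ 93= -11909.12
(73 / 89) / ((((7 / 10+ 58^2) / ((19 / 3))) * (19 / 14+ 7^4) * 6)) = 97090 / 906451290351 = 0.00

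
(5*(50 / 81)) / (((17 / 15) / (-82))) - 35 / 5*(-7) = -80009 / 459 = -174.31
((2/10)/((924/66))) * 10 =0.14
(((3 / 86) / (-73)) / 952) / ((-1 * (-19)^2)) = 3 / 2157572816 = 0.00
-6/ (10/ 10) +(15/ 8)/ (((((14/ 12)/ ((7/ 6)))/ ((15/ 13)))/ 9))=1401/ 104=13.47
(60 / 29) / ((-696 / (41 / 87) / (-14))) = 1435 / 73167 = 0.02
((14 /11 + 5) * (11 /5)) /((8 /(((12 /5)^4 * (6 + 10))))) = 915.70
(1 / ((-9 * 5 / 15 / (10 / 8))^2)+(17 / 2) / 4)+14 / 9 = 185 / 48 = 3.85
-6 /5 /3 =-2 /5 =-0.40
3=3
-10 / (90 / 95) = -95 / 9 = -10.56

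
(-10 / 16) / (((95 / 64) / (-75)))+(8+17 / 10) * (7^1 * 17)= 225317 / 190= 1185.88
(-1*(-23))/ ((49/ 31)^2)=9.21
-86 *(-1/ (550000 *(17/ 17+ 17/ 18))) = 387/ 4812500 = 0.00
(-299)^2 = 89401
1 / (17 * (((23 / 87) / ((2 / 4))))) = 87 / 782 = 0.11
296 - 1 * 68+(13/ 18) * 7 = 4195/ 18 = 233.06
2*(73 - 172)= -198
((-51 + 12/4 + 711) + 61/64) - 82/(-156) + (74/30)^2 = 125529433/187200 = 670.56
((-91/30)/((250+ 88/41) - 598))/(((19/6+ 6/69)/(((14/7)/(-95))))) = -85813/1512119750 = -0.00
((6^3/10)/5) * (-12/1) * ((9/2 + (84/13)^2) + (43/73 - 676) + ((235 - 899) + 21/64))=82683039627/1233700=67020.38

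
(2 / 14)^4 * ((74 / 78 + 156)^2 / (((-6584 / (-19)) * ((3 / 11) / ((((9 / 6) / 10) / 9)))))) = 7830527969 / 4327964615520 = 0.00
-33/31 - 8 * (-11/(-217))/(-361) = -83303/78337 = -1.06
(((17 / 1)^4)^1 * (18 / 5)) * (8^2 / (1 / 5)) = 96216192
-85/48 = -1.77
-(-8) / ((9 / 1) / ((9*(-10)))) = -80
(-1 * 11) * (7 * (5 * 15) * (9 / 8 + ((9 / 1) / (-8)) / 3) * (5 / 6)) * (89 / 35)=-73425 / 8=-9178.12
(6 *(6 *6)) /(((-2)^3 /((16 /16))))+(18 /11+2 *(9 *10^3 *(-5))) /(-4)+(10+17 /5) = 22485.99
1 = 1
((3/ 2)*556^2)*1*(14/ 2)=3245928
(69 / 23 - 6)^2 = 9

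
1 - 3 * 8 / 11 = -13 / 11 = -1.18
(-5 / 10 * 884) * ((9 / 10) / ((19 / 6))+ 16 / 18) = -443326 / 855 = -518.51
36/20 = 9/5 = 1.80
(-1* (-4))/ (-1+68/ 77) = -308/ 9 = -34.22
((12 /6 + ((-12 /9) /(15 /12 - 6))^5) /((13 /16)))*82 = 202.02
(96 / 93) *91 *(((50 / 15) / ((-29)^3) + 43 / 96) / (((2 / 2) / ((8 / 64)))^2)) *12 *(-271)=-25854765027 / 12096944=-2137.30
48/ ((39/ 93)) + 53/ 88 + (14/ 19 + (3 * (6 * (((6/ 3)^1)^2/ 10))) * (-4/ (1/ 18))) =-43754497/ 108680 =-402.60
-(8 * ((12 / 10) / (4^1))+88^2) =-7746.40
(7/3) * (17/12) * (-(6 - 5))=-119/36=-3.31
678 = 678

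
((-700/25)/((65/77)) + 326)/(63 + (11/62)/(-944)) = 1114021952/239671445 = 4.65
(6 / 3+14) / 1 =16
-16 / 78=-8 / 39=-0.21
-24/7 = -3.43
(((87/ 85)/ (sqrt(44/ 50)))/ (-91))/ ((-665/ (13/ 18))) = 29 * sqrt(22)/ 10445820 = 0.00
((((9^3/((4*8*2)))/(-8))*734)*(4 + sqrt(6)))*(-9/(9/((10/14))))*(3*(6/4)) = 21665.24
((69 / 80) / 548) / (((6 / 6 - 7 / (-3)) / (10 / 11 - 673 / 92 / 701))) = 0.00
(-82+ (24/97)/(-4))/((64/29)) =-28855/776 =-37.18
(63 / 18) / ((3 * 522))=7 / 3132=0.00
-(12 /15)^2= -0.64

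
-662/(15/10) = -1324/3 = -441.33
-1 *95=-95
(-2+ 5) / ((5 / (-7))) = -21 / 5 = -4.20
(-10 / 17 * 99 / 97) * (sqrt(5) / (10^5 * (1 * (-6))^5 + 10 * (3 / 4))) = 132 * sqrt(5) / 170968318351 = 0.00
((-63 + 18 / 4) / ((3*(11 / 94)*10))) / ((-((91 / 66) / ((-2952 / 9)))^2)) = 3003530112 / 3185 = 943023.58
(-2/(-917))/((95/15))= 6/17423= 0.00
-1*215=-215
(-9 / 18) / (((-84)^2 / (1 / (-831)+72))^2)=-3579748561 / 68762108846592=-0.00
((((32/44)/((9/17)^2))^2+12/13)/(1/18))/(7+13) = 39508022/5733585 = 6.89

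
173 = 173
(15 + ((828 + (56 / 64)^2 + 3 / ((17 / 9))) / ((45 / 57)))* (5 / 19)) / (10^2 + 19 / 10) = 4761925 / 1663008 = 2.86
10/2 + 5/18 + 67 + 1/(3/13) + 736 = 14627/18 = 812.61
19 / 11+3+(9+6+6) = 283 / 11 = 25.73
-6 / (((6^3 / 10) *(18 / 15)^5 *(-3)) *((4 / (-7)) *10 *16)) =-21875 / 53747712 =-0.00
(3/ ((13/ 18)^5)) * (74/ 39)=139828032/ 4826809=28.97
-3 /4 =-0.75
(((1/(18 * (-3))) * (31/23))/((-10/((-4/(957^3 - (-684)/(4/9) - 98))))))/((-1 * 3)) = 31/8164308120210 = 0.00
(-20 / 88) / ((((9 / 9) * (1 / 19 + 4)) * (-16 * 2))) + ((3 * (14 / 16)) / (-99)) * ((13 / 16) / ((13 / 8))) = -1871 / 162624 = -0.01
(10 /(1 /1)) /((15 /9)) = 6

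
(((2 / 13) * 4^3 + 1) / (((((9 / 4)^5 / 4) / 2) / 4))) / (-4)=-385024 / 255879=-1.50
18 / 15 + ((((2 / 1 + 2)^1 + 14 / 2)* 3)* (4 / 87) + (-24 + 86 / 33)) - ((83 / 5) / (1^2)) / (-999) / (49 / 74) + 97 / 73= -2668470437 / 154043505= -17.32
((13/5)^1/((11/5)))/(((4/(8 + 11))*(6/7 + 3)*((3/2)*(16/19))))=32851/28512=1.15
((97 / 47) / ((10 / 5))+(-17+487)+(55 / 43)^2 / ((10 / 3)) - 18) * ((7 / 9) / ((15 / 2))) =12261662 / 260709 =47.03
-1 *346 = -346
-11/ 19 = -0.58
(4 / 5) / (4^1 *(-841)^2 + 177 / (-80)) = 64 / 226329743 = 0.00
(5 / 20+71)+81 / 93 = 8943 / 124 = 72.12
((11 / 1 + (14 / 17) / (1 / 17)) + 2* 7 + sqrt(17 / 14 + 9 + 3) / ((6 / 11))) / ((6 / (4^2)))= 22* sqrt(2590) / 63 + 104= 121.77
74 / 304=37 / 152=0.24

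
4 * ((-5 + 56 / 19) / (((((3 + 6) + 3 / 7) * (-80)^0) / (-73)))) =13286 / 209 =63.57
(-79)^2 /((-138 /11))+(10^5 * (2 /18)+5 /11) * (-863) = -9589778.63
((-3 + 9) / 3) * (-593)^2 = 703298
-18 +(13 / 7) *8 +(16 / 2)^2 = 426 / 7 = 60.86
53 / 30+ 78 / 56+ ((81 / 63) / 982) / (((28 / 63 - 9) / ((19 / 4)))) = 100316693 / 31757880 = 3.16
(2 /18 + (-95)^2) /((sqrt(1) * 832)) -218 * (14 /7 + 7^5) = -13719330715 /3744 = -3664351.15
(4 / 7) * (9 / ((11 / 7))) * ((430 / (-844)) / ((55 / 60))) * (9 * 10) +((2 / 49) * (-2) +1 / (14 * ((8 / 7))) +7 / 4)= -3242160833 / 20016304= -161.98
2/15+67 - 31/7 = 6584/105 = 62.70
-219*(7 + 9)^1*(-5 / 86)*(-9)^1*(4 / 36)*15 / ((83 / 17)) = -2233800 / 3569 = -625.89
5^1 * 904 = 4520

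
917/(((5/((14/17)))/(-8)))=-102704/85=-1208.28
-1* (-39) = 39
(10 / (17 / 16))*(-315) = -50400 / 17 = -2964.71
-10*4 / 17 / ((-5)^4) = -8 / 2125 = -0.00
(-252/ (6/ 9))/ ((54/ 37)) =-259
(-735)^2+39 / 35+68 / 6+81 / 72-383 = 453478681 / 840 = 539855.57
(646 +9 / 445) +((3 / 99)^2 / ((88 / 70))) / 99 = 1363709548211 / 2110939380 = 646.02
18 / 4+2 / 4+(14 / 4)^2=69 / 4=17.25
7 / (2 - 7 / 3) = -21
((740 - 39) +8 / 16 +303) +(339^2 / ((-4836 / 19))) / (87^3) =355427629643 / 353835612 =1004.50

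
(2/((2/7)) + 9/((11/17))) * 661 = 152030/11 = 13820.91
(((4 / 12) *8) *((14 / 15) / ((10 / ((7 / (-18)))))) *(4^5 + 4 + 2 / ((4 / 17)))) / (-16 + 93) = -9674 / 7425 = -1.30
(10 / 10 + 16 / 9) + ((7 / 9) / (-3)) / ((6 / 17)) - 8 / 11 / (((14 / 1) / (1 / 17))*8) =216599 / 106029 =2.04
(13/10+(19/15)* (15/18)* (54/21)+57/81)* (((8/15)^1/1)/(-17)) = -35668/240975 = -0.15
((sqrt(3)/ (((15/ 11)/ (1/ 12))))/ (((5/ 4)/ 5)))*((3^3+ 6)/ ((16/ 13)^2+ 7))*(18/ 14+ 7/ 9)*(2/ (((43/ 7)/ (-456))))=-161628896*sqrt(3)/ 556893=-502.70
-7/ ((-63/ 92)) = 92/ 9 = 10.22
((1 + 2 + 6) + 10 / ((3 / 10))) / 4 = 10.58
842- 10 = 832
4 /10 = 2 /5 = 0.40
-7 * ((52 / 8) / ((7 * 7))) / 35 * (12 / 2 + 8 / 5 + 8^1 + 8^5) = -1065467 / 1225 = -869.77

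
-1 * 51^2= -2601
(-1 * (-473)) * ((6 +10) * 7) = 52976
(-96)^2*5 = 46080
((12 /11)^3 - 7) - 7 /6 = -54851 /7986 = -6.87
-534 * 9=-4806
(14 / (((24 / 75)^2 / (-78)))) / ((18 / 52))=-739375 / 24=-30807.29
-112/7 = -16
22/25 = 0.88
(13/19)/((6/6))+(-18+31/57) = -956/57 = -16.77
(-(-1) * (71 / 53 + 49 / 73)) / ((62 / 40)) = 155600 / 119939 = 1.30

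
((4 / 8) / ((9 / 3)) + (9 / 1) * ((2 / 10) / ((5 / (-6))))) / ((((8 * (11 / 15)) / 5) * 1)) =-299 / 176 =-1.70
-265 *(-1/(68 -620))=-265/552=-0.48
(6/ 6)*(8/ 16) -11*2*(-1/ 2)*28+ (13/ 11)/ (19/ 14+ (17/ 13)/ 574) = 17260335/ 55792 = 309.37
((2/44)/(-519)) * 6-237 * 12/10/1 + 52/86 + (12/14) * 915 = 1433410409/2864015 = 500.49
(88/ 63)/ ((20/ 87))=6.08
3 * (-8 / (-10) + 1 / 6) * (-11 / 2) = -319 / 20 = -15.95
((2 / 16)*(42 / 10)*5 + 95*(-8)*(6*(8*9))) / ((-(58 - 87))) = -2626539 / 232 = -11321.29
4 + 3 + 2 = 9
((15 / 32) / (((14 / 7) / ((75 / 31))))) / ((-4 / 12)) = -3375 / 1984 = -1.70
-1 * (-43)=43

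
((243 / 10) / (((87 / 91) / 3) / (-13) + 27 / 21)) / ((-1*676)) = -1701 / 59680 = -0.03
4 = 4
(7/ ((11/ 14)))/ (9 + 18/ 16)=0.88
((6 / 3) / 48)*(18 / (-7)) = -3 / 28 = -0.11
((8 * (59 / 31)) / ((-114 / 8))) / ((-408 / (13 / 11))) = 3068 / 991287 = 0.00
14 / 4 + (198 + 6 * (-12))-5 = 249 / 2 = 124.50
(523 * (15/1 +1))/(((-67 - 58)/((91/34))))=-380744/2125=-179.17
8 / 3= 2.67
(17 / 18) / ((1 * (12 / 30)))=85 / 36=2.36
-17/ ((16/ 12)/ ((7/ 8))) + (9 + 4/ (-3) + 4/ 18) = -941/ 288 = -3.27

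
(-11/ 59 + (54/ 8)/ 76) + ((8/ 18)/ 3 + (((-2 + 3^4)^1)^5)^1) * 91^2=12339785216310573155/ 484272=25481104041345.72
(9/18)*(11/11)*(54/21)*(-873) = -7857/7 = -1122.43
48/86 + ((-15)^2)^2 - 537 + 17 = 2154539/43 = 50105.56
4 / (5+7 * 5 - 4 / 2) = 2 / 19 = 0.11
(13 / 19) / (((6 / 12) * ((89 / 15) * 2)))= 195 / 1691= 0.12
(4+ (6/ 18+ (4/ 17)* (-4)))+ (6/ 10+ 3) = 1783/ 255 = 6.99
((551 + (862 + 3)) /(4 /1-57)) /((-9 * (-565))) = -472 /89835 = -0.01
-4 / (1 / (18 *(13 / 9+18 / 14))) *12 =-2358.86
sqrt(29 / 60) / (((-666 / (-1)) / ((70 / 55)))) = 7*sqrt(435) / 109890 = 0.00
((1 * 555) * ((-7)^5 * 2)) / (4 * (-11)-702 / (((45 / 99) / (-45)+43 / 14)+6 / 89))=720006384111 / 10357600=69514.79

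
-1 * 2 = -2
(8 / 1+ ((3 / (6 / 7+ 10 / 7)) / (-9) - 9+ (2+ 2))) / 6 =137 / 288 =0.48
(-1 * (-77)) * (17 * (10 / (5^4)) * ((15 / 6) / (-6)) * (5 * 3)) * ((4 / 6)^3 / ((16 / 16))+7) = -257873 / 270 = -955.09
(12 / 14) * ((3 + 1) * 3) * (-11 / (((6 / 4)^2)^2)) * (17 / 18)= -11968 / 567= -21.11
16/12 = 4/3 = 1.33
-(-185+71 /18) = 181.06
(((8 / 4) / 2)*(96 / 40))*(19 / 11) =228 / 55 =4.15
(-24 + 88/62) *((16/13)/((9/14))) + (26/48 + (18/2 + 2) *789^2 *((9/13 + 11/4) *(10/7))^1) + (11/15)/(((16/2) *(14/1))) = 5261263083053/156240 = 33674238.88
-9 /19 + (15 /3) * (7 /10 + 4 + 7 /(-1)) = -11.97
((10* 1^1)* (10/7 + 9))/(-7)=-730/49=-14.90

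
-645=-645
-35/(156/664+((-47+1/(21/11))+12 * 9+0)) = -122010/215291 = -0.57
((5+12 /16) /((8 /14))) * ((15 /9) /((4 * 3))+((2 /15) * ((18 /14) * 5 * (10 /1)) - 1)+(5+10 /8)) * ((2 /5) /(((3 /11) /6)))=445027 /360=1236.19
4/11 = 0.36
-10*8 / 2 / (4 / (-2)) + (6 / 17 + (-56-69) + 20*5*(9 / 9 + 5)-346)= 2539 / 17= 149.35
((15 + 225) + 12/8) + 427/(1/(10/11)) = 13853/22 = 629.68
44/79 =0.56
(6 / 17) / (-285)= -2 / 1615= -0.00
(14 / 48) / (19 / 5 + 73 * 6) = 35 / 53016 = 0.00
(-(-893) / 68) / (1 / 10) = 4465 / 34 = 131.32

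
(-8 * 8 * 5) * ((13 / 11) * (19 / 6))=-39520 / 33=-1197.58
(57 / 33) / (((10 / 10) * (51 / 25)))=475 / 561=0.85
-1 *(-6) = 6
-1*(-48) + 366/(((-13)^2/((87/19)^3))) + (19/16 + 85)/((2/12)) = 7168708875/9273368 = 773.04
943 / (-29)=-943 / 29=-32.52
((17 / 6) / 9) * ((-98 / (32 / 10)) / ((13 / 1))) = -0.74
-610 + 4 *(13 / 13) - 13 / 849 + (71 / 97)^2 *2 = -4832436745 / 7988241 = -604.94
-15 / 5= -3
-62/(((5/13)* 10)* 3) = -403/75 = -5.37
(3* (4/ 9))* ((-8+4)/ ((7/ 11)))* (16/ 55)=-256/ 105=-2.44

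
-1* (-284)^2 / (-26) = 40328 / 13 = 3102.15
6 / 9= 2 / 3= 0.67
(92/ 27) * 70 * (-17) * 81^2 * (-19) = 505469160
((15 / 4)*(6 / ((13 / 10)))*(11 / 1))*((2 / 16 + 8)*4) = 12375 / 2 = 6187.50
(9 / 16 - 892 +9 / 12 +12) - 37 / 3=-42769 / 48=-891.02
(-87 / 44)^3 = -658503 / 85184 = -7.73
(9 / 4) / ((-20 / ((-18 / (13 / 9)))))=729 / 520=1.40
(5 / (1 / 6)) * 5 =150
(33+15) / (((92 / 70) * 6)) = 140 / 23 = 6.09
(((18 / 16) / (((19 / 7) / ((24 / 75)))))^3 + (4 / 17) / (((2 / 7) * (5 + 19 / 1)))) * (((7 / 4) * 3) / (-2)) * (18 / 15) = -16825466973 / 145753750000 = -0.12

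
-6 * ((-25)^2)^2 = -2343750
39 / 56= 0.70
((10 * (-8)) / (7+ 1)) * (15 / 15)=-10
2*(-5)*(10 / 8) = -25 / 2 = -12.50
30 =30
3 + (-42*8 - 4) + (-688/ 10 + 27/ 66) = -44593/ 110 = -405.39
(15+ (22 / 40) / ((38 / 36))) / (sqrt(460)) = 2949 * sqrt(115) / 43700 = 0.72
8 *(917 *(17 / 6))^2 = 486033842 / 9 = 54003760.22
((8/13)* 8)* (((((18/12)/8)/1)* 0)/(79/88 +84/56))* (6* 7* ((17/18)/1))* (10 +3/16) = 0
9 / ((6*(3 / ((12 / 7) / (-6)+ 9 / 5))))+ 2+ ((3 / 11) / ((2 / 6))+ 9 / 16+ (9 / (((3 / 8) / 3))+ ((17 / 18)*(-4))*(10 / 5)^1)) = 3802201 / 55440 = 68.58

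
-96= -96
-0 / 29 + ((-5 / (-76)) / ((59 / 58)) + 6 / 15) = 5209 / 11210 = 0.46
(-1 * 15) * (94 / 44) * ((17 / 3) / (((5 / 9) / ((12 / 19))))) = -43146 / 209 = -206.44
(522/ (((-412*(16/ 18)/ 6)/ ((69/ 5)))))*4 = -486243/ 1030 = -472.08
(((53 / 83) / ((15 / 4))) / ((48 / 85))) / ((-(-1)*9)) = 901 / 26892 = 0.03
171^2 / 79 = 29241 / 79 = 370.14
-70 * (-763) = 53410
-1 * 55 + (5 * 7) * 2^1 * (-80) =-5655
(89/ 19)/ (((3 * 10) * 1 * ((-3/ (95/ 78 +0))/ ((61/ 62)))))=-5429/ 87048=-0.06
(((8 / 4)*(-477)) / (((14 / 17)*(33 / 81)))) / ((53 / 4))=-16524 / 77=-214.60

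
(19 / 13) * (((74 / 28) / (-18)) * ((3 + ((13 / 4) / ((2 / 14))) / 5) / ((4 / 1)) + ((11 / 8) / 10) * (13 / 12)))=-274873 / 628992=-0.44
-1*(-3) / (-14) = -0.21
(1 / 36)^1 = 1 / 36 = 0.03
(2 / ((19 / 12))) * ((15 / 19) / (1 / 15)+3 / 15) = 27456 / 1805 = 15.21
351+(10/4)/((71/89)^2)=3578387/10082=354.93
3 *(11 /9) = 11 /3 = 3.67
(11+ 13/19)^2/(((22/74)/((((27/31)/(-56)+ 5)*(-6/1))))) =-11834111043/861707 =-13733.34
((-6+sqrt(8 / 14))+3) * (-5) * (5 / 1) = 75 -50 * sqrt(7) / 7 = 56.10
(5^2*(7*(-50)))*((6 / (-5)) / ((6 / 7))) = 12250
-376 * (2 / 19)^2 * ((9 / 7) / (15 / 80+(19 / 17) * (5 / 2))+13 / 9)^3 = -1323710724307303648 / 48149459119589877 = -27.49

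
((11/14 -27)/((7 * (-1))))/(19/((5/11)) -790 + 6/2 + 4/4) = -1835/364658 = -0.01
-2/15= -0.13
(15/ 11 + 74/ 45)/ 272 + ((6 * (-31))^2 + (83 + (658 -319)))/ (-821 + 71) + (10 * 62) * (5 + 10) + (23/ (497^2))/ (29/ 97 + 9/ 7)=295650577430676023/ 31950755298000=9253.32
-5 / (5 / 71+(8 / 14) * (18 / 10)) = -12425 / 2731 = -4.55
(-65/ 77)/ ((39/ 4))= -20/ 231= -0.09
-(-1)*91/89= 91/89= 1.02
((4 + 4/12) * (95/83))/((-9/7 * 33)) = -8645/73953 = -0.12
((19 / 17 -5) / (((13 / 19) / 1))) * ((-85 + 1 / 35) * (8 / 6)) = 642.86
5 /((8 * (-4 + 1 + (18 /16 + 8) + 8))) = 5 /113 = 0.04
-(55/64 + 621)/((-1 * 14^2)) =39799/12544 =3.17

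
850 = 850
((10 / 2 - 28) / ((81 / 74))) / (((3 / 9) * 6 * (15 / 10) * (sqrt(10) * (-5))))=851 * sqrt(10) / 6075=0.44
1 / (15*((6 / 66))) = 11 / 15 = 0.73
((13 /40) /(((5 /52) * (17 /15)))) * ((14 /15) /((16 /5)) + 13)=53911 /1360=39.64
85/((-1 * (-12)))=85/12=7.08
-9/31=-0.29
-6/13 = -0.46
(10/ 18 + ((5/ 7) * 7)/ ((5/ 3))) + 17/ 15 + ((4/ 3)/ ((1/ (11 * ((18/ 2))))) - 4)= 5971/ 45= 132.69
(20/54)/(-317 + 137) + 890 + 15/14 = 891.07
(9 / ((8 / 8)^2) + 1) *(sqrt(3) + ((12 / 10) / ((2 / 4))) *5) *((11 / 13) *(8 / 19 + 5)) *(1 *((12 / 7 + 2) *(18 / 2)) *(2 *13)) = 5302440 *sqrt(3) / 133 + 63629280 / 133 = 547468.99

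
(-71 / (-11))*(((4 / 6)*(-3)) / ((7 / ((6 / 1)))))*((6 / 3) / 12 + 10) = -8662 / 77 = -112.49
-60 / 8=-7.50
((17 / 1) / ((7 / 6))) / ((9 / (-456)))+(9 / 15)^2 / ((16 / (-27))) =-2068901 / 2800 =-738.89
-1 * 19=-19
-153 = -153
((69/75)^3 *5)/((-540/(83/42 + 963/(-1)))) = 491096621/70875000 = 6.93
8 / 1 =8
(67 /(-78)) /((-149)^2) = -67 /1731678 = -0.00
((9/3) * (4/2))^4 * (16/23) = 20736/23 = 901.57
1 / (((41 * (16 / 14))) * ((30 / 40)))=7 / 246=0.03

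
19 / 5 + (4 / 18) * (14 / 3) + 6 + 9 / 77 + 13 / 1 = 249001 / 10395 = 23.95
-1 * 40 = -40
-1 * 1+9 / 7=2 / 7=0.29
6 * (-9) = -54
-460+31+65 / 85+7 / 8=-427.36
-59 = -59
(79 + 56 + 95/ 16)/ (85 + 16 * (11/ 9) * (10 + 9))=20295/ 65744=0.31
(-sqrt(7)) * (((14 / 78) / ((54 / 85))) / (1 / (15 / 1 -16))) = 595 * sqrt(7) / 2106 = 0.75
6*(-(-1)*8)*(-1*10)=-480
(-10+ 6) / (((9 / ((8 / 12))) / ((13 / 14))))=-52 / 189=-0.28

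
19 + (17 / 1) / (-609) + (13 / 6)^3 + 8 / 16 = 1299803 / 43848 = 29.64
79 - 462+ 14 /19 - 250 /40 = -29527 /76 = -388.51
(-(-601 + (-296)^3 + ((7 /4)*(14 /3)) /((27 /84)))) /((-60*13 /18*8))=-700242613 /9360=-74812.24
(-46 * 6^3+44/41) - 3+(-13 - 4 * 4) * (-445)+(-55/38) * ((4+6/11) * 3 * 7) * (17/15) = 2189375/779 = 2810.49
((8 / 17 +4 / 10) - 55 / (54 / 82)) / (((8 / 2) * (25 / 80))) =-758708 / 11475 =-66.12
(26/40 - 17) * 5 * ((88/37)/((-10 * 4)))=3597/740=4.86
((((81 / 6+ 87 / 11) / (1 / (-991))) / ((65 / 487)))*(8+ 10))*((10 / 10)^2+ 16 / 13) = -59328590427 / 9295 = -6382849.97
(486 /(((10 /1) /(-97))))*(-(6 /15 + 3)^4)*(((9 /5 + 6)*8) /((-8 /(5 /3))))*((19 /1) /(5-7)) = 486262352277 /6250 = 77801976.36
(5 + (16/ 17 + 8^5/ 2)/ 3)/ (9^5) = 0.09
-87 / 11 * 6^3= -18792 / 11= -1708.36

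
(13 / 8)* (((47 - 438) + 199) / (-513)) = 104 / 171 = 0.61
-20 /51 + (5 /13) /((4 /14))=1265 /1326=0.95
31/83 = 0.37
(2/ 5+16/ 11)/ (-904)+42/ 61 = 1041009/ 1516460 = 0.69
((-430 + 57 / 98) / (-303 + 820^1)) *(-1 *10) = 210415 / 25333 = 8.31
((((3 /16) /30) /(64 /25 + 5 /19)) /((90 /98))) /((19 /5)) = 245 /386208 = 0.00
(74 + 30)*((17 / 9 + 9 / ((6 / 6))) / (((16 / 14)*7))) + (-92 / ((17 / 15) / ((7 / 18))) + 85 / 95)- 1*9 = 296170 / 2907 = 101.88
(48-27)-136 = -115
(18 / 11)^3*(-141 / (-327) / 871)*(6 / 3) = 548208 / 126363809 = 0.00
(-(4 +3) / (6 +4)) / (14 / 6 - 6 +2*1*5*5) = -21 / 1390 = -0.02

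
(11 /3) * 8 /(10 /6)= 88 /5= 17.60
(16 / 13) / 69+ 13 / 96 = 4399 / 28704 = 0.15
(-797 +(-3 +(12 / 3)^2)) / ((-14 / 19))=1064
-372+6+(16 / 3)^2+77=-2345 / 9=-260.56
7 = 7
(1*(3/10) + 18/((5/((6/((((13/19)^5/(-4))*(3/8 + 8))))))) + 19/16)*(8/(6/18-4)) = 80374830729/547285882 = 146.86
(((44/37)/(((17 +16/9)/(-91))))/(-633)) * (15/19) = 13860/1928329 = 0.01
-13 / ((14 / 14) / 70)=-910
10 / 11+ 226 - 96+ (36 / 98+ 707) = 451831 / 539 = 838.28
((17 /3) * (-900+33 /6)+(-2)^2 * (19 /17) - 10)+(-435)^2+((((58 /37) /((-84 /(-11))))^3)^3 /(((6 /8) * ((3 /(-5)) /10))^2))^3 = 936946239972608267932504624939053719788910197437722639760565496339139980212157978227461208415 /5087933736963852131088916859290777618260449061988919420137430581237028780191820047790592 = 184150.64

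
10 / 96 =5 / 48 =0.10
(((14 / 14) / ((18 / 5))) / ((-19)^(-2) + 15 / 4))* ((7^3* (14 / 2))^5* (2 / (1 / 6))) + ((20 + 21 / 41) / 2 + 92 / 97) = 9164601387734614008815857 / 129308178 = 70874105021684042.36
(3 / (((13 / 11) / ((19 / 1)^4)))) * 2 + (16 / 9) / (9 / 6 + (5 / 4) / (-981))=50583665554 / 76453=661630.88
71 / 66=1.08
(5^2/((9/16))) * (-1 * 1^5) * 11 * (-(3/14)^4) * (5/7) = 12375/16807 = 0.74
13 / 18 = 0.72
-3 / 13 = -0.23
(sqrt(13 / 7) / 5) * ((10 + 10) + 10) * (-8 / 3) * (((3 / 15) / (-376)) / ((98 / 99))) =99 * sqrt(91) / 80605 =0.01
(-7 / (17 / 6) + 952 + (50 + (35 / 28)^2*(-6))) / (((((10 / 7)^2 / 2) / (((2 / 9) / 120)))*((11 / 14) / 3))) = 15396241 / 2244000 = 6.86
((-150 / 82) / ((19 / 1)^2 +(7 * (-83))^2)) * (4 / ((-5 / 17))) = 510 / 6927401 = 0.00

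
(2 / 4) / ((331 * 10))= 1 / 6620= 0.00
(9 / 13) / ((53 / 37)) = 333 / 689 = 0.48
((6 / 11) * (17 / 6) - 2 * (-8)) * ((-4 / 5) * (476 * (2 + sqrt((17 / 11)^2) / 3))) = -30500176 / 1815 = -16804.50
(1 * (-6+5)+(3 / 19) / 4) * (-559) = 536.93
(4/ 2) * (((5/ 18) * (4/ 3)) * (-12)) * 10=-800/ 9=-88.89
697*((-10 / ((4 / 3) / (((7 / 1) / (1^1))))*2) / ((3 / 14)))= -341530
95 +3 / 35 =3328 / 35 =95.09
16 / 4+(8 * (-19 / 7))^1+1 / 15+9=-908 / 105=-8.65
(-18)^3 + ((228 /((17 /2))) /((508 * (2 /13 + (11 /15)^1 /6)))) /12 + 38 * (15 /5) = -209867169 /36703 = -5717.98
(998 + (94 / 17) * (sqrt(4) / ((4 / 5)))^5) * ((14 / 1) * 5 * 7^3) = 5022063655 / 136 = 36926938.64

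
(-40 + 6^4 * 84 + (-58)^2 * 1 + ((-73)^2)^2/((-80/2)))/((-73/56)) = 167375047/365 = 458561.77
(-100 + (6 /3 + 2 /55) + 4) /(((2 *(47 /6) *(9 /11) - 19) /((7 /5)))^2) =-10241 /2125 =-4.82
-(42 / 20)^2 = -4.41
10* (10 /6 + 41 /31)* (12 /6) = 5560 /93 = 59.78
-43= -43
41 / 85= 0.48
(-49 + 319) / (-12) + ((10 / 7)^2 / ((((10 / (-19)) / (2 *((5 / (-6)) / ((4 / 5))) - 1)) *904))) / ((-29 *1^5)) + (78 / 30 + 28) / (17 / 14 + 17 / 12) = -5445580051 / 500987760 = -10.87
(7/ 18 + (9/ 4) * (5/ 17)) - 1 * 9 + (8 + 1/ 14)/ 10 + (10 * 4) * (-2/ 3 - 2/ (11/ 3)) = -6553423/ 117810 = -55.63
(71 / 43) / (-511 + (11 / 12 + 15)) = -852 / 255463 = -0.00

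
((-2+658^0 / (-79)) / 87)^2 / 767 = 2809 / 4025738327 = 0.00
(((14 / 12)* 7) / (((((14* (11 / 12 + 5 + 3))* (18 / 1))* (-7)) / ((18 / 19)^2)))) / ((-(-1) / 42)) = -756 / 38627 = -0.02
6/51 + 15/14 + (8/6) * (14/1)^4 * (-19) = -694867759/714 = -973204.14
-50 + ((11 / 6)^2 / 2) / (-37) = -133321 / 2664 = -50.05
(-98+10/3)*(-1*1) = 284/3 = 94.67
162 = 162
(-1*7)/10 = -7/10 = -0.70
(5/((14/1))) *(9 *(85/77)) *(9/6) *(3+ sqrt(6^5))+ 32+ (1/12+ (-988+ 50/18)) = -9092441/9702+ 103275 *sqrt(6)/539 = -467.84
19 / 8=2.38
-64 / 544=-2 / 17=-0.12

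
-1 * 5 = -5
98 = 98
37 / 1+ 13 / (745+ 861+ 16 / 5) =297767 / 8046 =37.01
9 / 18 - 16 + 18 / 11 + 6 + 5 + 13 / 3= 97 / 66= 1.47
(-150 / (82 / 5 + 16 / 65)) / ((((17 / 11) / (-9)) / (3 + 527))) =255791250 / 9197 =27812.47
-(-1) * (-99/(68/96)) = -2376/17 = -139.76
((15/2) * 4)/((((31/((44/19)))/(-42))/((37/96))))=-36.28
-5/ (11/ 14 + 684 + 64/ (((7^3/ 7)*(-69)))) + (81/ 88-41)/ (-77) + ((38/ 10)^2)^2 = 4098956072352103/ 19609714355000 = 209.03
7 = 7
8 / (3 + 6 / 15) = 40 / 17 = 2.35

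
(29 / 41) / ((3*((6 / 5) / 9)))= 145 / 82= 1.77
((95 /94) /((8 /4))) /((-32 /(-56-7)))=5985 /6016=0.99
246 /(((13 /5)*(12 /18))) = 141.92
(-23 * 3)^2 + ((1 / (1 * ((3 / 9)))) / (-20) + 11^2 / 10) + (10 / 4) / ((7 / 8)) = 668613 / 140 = 4775.81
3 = 3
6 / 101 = 0.06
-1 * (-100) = 100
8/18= 4/9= 0.44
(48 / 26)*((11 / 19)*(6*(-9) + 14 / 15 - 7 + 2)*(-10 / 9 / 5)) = 11792 / 855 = 13.79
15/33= 5/11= 0.45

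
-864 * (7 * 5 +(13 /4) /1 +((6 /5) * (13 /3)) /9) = -167736 /5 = -33547.20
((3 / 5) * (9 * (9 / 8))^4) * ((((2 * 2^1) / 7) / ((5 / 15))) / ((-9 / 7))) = -43046721 / 5120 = -8407.56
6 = 6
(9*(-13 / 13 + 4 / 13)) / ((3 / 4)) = -8.31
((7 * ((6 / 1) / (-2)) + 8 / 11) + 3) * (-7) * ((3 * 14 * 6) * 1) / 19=17640 / 11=1603.64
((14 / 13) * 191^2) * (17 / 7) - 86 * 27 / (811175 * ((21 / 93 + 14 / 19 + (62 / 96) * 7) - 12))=185366969424866842 / 1942808739625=95411.85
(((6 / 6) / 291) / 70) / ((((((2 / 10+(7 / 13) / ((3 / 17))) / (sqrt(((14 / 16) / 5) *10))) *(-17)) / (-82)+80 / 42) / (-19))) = -134942275 / 255847273041+54574403 *sqrt(7) / 1023389092164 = -0.00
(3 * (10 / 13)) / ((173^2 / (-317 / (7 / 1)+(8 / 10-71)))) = -24252 / 2723539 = -0.01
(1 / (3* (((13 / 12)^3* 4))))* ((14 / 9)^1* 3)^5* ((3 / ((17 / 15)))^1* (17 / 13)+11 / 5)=3166707712 / 3855735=821.30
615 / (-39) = -205 / 13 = -15.77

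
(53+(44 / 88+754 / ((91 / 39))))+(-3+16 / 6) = 15805 / 42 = 376.31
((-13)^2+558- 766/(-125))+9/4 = 367689/500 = 735.38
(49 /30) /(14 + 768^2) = 49 /17695140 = 0.00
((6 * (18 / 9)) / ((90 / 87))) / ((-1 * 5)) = -58 / 25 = -2.32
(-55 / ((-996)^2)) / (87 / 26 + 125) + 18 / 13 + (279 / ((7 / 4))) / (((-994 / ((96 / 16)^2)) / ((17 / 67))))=-5682981662509 / 70641371566584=-0.08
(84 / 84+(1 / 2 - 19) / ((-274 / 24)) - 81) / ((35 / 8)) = -12272 / 685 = -17.92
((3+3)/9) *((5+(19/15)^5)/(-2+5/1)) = 12545948/6834375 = 1.84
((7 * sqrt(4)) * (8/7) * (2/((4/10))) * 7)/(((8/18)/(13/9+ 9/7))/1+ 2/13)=313040/177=1768.59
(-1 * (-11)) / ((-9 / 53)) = -583 / 9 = -64.78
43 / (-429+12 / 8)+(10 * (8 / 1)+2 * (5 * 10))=153814 / 855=179.90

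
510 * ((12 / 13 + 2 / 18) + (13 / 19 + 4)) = 2161040 / 741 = 2916.38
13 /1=13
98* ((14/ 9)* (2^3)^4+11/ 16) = 44962547/ 72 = 624479.82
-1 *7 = -7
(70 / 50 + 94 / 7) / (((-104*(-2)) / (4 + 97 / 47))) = 29583 / 68432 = 0.43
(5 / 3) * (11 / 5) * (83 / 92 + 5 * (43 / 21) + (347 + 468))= 17557133 / 5796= 3029.18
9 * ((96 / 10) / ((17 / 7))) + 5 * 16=9824 / 85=115.58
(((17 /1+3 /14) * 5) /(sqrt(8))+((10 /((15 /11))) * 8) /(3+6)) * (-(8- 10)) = 73.90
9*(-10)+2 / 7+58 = -222 / 7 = -31.71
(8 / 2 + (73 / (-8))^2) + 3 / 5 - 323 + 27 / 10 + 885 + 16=213941 / 320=668.57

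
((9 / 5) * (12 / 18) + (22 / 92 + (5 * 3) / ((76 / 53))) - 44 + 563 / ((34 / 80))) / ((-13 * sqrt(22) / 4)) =-14773487 * sqrt(22) / 817190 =-84.80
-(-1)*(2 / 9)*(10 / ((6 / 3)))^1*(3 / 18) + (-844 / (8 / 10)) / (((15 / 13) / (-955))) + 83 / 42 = 330066007 / 378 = 873190.49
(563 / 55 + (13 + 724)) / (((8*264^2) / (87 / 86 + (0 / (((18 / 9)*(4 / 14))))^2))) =595921 / 439549440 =0.00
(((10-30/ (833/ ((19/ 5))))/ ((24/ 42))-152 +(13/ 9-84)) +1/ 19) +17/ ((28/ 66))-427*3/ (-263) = -172.30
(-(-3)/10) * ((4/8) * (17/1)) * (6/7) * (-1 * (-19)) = 2907/70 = 41.53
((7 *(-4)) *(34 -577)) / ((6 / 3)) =7602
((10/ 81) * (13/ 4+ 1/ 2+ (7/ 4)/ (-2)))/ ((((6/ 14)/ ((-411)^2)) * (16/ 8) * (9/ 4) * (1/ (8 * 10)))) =2487085.60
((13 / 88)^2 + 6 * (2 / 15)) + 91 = 3555341 / 38720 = 91.82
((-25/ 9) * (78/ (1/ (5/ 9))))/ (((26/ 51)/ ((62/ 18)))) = -813.27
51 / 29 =1.76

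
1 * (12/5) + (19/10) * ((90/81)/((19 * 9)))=2.41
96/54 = 16/9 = 1.78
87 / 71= 1.23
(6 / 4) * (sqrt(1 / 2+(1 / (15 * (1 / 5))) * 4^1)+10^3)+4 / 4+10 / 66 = sqrt(66) / 4+49538 / 33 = 1503.18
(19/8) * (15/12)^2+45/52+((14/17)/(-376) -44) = -52418111/1329536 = -39.43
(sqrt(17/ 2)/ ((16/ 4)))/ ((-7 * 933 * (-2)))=sqrt(34)/ 104496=0.00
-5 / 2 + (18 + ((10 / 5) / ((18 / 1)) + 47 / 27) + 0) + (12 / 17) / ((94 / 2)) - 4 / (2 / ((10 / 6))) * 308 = -1009.30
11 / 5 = 2.20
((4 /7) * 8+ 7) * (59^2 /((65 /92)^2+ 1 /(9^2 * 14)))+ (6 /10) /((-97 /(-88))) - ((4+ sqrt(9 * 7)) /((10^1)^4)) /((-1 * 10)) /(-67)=80552.00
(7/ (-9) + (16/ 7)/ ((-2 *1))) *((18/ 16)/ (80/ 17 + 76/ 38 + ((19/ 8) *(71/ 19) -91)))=2057/ 71799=0.03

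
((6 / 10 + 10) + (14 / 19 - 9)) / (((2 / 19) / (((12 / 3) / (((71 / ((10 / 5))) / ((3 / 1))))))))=2664 / 355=7.50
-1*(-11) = 11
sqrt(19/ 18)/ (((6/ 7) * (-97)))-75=-75-7 * sqrt(38)/ 3492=-75.01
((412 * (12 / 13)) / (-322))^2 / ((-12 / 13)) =-509232 / 336973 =-1.51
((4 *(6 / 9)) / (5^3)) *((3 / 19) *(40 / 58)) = 32 / 13775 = 0.00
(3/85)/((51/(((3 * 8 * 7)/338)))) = 84/244205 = 0.00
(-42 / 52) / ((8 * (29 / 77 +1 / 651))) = -150381 / 563264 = -0.27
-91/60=-1.52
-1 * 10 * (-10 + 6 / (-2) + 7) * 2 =120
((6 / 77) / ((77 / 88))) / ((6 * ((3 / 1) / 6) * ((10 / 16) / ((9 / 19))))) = 1152 / 51205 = 0.02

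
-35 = -35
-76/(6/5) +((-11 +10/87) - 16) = -7849/87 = -90.22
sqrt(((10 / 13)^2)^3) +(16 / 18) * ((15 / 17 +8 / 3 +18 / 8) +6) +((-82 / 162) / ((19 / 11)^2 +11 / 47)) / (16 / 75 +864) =4362583944719023 / 398664290894688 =10.94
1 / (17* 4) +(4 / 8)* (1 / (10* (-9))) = 7 / 765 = 0.01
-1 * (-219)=219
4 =4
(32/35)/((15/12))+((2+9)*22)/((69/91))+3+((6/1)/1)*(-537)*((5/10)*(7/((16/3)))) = -346126813/193200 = -1791.55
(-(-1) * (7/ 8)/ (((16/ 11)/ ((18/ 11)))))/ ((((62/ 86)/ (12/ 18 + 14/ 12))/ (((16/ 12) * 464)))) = 1548.69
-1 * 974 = -974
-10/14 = -5/7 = -0.71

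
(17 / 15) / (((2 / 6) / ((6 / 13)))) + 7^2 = 3287 / 65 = 50.57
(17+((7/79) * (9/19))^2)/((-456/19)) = -19152493/27036012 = -0.71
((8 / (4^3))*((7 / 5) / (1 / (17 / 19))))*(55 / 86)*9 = 11781 / 13072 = 0.90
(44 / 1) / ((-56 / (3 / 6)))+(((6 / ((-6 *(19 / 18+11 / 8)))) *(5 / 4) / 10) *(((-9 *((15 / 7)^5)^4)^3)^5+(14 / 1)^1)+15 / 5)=498101510870323997994927979152283553849033538282773646058014315786065149521946623634987427231787636643531936983430791764065221872626924018014440869012176819810230921398911553265465280646627870897771652870079348935856247882297996160797325479830458994350440662486908568818914199956751235628653316889174196786356320052152001023012800418146486957263117902220151203053343821 / 23686999140524372865581818533952464134806476622514510418317808120956550172008839286407632923710698525076146497191789933039768222449002130550163704721006206067091966618019596862009583349501018408523652231827701443380923968536680209616797822488701108926000700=21028476757030744561382340000000000000000000000000000000000000000000000000000000000000000000000000000000000000000.00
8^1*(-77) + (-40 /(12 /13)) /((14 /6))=-4442 /7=-634.57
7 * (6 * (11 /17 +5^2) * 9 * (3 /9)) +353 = 60937 /17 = 3584.53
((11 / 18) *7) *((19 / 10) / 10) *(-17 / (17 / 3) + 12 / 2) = 2.44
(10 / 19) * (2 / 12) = 5 / 57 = 0.09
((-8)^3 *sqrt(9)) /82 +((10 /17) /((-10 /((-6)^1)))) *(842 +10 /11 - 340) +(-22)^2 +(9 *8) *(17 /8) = 6101135 /7667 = 795.77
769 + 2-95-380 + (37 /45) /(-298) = 3969323 /13410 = 296.00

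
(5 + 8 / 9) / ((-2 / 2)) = -53 / 9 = -5.89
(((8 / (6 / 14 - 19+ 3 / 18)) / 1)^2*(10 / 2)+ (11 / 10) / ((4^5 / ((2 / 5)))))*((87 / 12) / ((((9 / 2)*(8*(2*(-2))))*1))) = -419260563751 / 8810923622400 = -0.05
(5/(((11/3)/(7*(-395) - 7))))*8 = -30240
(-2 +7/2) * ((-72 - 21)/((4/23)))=-6417/8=-802.12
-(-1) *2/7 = 2/7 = 0.29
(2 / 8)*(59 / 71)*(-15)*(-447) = 395595 / 284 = 1392.94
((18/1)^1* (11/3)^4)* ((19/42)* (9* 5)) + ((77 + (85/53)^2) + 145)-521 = 3889538069/58989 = 65936.67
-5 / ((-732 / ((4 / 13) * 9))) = 15 / 793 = 0.02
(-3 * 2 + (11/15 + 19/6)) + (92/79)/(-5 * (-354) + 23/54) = -158555697/75526370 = -2.10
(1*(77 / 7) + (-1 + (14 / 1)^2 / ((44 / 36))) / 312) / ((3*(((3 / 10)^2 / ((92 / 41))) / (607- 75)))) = 24169159000 / 474903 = 50892.83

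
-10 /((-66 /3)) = 5 /11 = 0.45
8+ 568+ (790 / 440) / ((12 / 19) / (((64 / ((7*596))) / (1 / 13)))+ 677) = 4257843193 / 7392055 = 576.00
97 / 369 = 0.26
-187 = -187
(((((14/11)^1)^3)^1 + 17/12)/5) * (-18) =-33333/2662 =-12.52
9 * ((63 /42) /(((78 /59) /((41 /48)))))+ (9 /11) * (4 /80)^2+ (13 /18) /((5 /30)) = 8962829 /686400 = 13.06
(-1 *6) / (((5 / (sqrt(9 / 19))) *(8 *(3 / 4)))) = -3 *sqrt(19) / 95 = -0.14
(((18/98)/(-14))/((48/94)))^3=-2803221/165288374272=-0.00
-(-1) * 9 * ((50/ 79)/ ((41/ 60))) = 27000/ 3239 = 8.34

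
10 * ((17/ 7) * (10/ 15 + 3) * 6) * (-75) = -280500/ 7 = -40071.43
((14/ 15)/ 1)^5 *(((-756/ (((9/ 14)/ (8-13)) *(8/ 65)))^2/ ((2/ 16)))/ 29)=1745858453248/ 3915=445940856.51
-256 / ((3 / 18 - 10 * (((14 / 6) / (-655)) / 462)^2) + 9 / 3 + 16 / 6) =-107644775040 / 2452843181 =-43.89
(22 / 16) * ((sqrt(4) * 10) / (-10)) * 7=-77 / 4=-19.25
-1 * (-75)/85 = 15/17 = 0.88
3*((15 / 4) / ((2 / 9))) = 50.62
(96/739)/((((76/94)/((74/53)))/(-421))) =-70283424/744173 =-94.45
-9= -9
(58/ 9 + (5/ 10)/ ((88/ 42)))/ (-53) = -5293/ 41976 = -0.13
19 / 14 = 1.36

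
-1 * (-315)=315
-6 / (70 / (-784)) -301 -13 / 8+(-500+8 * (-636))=-232937 / 40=-5823.42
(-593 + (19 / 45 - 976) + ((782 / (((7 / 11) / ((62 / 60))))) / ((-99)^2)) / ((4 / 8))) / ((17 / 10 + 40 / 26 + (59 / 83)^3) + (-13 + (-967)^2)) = -2181267543544024 / 1300538488949634627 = -0.00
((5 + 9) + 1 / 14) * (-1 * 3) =-591 / 14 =-42.21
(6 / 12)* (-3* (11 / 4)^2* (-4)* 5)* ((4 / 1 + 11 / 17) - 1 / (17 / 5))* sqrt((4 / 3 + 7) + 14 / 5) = 4477* sqrt(2505) / 68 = 3295.20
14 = 14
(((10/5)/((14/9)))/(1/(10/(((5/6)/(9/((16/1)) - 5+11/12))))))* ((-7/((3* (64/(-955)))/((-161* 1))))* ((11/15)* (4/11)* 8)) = 5196919/8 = 649614.88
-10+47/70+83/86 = -12587/1505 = -8.36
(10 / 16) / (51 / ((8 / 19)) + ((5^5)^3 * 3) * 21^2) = 0.00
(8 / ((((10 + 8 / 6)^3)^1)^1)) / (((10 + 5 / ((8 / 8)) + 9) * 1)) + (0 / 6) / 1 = 9 / 39304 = 0.00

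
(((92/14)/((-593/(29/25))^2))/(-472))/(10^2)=-19343/36307759250000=-0.00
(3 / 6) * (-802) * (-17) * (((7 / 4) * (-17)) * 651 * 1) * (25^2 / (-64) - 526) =18108232565997 / 256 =70735283460.93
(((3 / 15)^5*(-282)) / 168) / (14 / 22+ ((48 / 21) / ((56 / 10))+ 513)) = -3619 / 3463375000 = -0.00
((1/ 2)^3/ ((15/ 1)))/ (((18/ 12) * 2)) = 1/ 360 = 0.00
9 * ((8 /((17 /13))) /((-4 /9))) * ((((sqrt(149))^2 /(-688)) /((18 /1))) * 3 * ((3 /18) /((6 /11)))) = 63921 /46784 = 1.37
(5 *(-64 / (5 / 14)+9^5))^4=7506720722816305107601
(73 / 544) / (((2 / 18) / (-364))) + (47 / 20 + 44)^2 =1708.71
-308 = -308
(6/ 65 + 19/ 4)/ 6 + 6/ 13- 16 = -22981/ 1560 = -14.73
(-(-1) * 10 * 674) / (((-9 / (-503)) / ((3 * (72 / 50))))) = 8136528 / 5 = 1627305.60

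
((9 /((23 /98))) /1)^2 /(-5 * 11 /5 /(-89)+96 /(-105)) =-807744420 /434309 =-1859.84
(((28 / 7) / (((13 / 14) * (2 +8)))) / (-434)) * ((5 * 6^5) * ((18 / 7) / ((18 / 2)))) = -31104 / 2821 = -11.03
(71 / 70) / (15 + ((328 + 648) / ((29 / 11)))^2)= 59711 / 8069201770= 0.00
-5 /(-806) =5 /806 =0.01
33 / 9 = 11 / 3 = 3.67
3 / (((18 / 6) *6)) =1 / 6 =0.17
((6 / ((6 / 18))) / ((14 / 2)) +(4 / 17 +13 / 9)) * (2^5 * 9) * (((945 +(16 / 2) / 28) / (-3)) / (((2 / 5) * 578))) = -1205088040 / 722211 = -1668.61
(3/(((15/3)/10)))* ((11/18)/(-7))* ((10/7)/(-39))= 110/5733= 0.02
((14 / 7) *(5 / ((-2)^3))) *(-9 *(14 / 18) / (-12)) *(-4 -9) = 455 / 48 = 9.48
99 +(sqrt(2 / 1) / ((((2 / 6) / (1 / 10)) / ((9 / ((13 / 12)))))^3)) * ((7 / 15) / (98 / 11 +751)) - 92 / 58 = 109122552 * sqrt(2) / 11477951875 +2825 / 29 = 97.43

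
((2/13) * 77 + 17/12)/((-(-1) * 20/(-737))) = -1524853/3120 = -488.73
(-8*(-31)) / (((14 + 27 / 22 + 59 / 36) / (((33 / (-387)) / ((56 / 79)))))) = -3555948 / 2010379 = -1.77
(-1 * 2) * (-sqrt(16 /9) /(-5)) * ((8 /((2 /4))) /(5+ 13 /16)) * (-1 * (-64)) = -131072 /1395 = -93.96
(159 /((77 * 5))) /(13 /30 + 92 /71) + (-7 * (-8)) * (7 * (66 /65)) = 7341469062 /18433415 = 398.27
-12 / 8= -3 / 2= -1.50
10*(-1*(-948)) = 9480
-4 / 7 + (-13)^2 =1179 / 7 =168.43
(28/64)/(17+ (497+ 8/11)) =77/90592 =0.00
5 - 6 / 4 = 7 / 2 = 3.50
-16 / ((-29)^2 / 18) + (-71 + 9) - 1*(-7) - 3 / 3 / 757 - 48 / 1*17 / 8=-100170866 / 636637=-157.34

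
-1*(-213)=213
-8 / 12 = -2 / 3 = -0.67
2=2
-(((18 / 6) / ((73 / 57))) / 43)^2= -0.00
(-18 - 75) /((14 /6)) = -279 /7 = -39.86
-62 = -62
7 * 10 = 70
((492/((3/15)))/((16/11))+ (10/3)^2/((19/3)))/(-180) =-77201/8208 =-9.41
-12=-12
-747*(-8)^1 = 5976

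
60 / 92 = 15 / 23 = 0.65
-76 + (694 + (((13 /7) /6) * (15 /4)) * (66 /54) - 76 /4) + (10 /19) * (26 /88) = 63262079 /105336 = 600.57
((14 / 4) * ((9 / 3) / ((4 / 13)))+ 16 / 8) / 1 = 289 / 8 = 36.12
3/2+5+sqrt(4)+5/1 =27/2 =13.50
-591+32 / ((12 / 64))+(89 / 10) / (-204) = -857569 / 2040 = -420.38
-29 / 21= -1.38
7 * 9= 63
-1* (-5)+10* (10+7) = 175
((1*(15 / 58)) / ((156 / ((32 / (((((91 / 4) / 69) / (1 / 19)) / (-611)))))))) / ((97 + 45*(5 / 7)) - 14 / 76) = -518880 / 12932231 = -0.04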